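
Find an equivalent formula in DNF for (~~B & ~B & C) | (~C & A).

~C & A

(~~B & ~B & C) | (~C & A)
= (B & ~B & C) | (~C & A)   — double negation
= ~C & A   — simplify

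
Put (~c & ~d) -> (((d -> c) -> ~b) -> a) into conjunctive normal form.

c | d | b | a

(~c & ~d) -> (((d -> c) -> ~b) -> a)
⇔ ~(~c & ~d) | (((d -> c) -> ~b) -> a)   (eliminate ->)
⇔ ~(~c & ~d) | ~((d -> c) -> ~b) | a   (eliminate ->)
⇔ ~(~c & ~d) | ~(~(d -> c) | ~b) | a   (eliminate ->)
⇔ ~(~c & ~d) | ~(~(~d | c) | ~b) | a   (eliminate ->)
⇔ ~~c | ~~d | ~(~(~d | c) | ~b) | a   (De Morgan)
⇔ c | ~~d | ~(~(~d | c) | ~b) | a   (double negation)
⇔ c | d | ~(~(~d | c) | ~b) | a   (double negation)
⇔ c | d | (~~(~d | c) & ~~b) | a   (De Morgan)
⇔ c | d | ((~d | c) & ~~b) | a   (double negation)
⇔ c | d | ((~d | c) & b) | a   (double negation)
⇔ (c | d | ~d | c | a) & (c | d | b | a)   (distribute | over &)
⇔ c | d | b | a   (simplify)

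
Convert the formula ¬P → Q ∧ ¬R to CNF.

¬P → Q ∧ ¬R
≡ ¬¬P ∨ Q ∧ ¬R   [eliminate →]
≡ P ∨ Q ∧ ¬R   [double negation]
≡ (P ∨ Q) ∧ (P ∨ ¬R)   [distribute ∨ over ∧]

(P ∨ Q) ∧ (P ∨ ¬R)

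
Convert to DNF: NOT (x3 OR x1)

NOT x3 AND NOT x1

NOT (x3 OR x1)
≡ NOT x3 AND NOT x1   — De Morgan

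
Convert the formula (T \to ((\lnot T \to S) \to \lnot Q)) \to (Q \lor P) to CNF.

Q \lor P

(T \to ((\lnot T \to S) \to \lnot Q)) \to (Q \lor P)
≡ \lnot (T \to ((\lnot T \to S) \to \lnot Q)) \lor Q \lor P   — eliminate \to
≡ \lnot (\lnot T \lor ((\lnot T \to S) \to \lnot Q)) \lor Q \lor P   — eliminate \to
≡ \lnot (\lnot T \lor \lnot (\lnot T \to S) \lor \lnot Q) \lor Q \lor P   — eliminate \to
≡ \lnot (\lnot T \lor \lnot (\lnot \lnot T \lor S) \lor \lnot Q) \lor Q \lor P   — eliminate \to
≡ (\lnot \lnot T \land \lnot \lnot (\lnot \lnot T \lor S) \land \lnot \lnot Q) \lor Q \lor P   — De Morgan
≡ (T \land \lnot \lnot (\lnot \lnot T \lor S) \land \lnot \lnot Q) \lor Q \lor P   — double negation
≡ (T \land (\lnot \lnot T \lor S) \land \lnot \lnot Q) \lor Q \lor P   — double negation
≡ (T \land (T \lor S) \land \lnot \lnot Q) \lor Q \lor P   — double negation
≡ (T \land (T \lor S) \land Q) \lor Q \lor P   — double negation
≡ (T \lor Q \lor P) \land (T \lor S \lor Q \lor P) \land (Q \lor Q \lor P)   — distribute \lor over \land
≡ Q \lor P   — simplify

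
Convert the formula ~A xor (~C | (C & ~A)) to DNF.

~A xor (~C | (C & ~A))
⇔ (~A & ~(~C | (C & ~A))) | (~~A & (~C | (C & ~A)))   [expand xor]
⇔ (~A & ~~C & ~(C & ~A)) | (~~A & (~C | (C & ~A)))   [De Morgan]
⇔ (~A & C & ~(C & ~A)) | (~~A & (~C | (C & ~A)))   [double negation]
⇔ (~A & C & (~C | ~~A)) | (~~A & (~C | (C & ~A)))   [De Morgan]
⇔ (~A & C & (~C | A)) | (~~A & (~C | (C & ~A)))   [double negation]
⇔ (~A & C & (~C | A)) | (A & (~C | (C & ~A)))   [double negation]
⇔ (~A & C & ~C) | (~A & C & A) | (A & ~C) | (A & C & ~A)   [distribute & over |]
⇔ A & ~C   [simplify]

A & ~C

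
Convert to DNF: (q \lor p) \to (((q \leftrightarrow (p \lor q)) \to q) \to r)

(q \lor p) \to (((q \leftrightarrow (p \lor q)) \to q) \to r)
= \lnot (q \lor p) \lor (((q \leftrightarrow (p \lor q)) \to q) \to r)
= \lnot (q \lor p) \lor \lnot ((q \leftrightarrow (p \lor q)) \to q) \lor r
= \lnot (q \lor p) \lor \lnot (\lnot (q \leftrightarrow (p \lor q)) \lor q) \lor r
= \lnot (q \lor p) \lor \lnot (\lnot ((q \to (p \lor q)) \land ((p \lor q) \to q)) \lor q) \lor r
= \lnot (q \lor p) \lor \lnot (\lnot ((\lnot q \lor p \lor q) \land ((p \lor q) \to q)) \lor q) \lor r
= \lnot (q \lor p) \lor \lnot (\lnot ((\lnot q \lor p \lor q) \land (\lnot (p \lor q) \lor q)) \lor q) \lor r
= (\lnot q \land \lnot p) \lor \lnot (\lnot ((\lnot q \lor p \lor q) \land (\lnot (p \lor q) \lor q)) \lor q) \lor r
= (\lnot q \land \lnot p) \lor (\lnot \lnot ((\lnot q \lor p \lor q) \land (\lnot (p \lor q) \lor q)) \land \lnot q) \lor r
= (\lnot q \land \lnot p) \lor ((\lnot q \lor p \lor q) \land (\lnot (p \lor q) \lor q) \land \lnot q) \lor r
= (\lnot q \land \lnot p) \lor ((\lnot q \lor p \lor q) \land ((\lnot p \land \lnot q) \lor q) \land \lnot q) \lor r
= (\lnot q \land \lnot p) \lor (\lnot q \land \lnot p \land \lnot q \land \lnot q) \lor (\lnot q \land q \land \lnot q) \lor (p \land \lnot p \land \lnot q \land \lnot q) \lor (p \land q \land \lnot q) \lor (q \land \lnot p \land \lnot q \land \lnot q) \lor (q \land q \land \lnot q) \lor r
= (\lnot q \land \lnot p) \lor r

(\lnot q \land \lnot p) \lor r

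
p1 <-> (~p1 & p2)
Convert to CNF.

~p1 & (p1 | ~p2)

p1 <-> (~p1 & p2)
⇔ (p1 -> (~p1 & p2)) & ((~p1 & p2) -> p1)   — eliminate <->
⇔ (~p1 | (~p1 & p2)) & ((~p1 & p2) -> p1)   — eliminate ->
⇔ (~p1 | (~p1 & p2)) & (~(~p1 & p2) | p1)   — eliminate ->
⇔ (~p1 | (~p1 & p2)) & (~~p1 | ~p2 | p1)   — De Morgan
⇔ (~p1 | (~p1 & p2)) & (p1 | ~p2 | p1)   — double negation
⇔ (~p1 | ~p1) & (~p1 | p2) & (p1 | ~p2 | p1)   — distribute | over &
⇔ ~p1 & (p1 | ~p2)   — simplify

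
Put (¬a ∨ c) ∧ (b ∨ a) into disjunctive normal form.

¬a ∧ b ∨ c ∧ b ∨ c ∧ a

(¬a ∨ c) ∧ (b ∨ a)
≡ ¬a ∧ b ∨ ¬a ∧ a ∨ c ∧ b ∨ c ∧ a   [distribute ∧ over ∨]
≡ ¬a ∧ b ∨ c ∧ b ∨ c ∧ a   [simplify]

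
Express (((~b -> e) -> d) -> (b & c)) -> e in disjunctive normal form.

(~b & ~e) | (d & ~b) | (d & ~c) | e

(((~b -> e) -> d) -> (b & c)) -> e
≡ ~(((~b -> e) -> d) -> (b & c)) | e   [eliminate ->]
≡ ~(~((~b -> e) -> d) | (b & c)) | e   [eliminate ->]
≡ ~(~(~(~b -> e) | d) | (b & c)) | e   [eliminate ->]
≡ ~(~(~(~~b | e) | d) | (b & c)) | e   [eliminate ->]
≡ (~~(~(~~b | e) | d) & ~(b & c)) | e   [De Morgan]
≡ ((~(~~b | e) | d) & ~(b & c)) | e   [double negation]
≡ (((~~~b & ~e) | d) & ~(b & c)) | e   [De Morgan]
≡ (((~b & ~e) | d) & ~(b & c)) | e   [double negation]
≡ (((~b & ~e) | d) & (~b | ~c)) | e   [De Morgan]
≡ (~b & ~e & ~b) | (~b & ~e & ~c) | (d & ~b) | (d & ~c) | e   [distribute & over |]
≡ (~b & ~e) | (d & ~b) | (d & ~c) | e   [simplify]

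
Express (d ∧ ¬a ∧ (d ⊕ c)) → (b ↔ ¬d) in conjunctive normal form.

¬d ∨ a ∨ c ∨ ¬b

(d ∧ ¬a ∧ (d ⊕ c)) → (b ↔ ¬d)
⇔ ¬(d ∧ ¬a ∧ (d ⊕ c)) ∨ (b ↔ ¬d)   [eliminate →]
⇔ ¬(d ∧ ¬a ∧ (d ∨ c) ∧ ¬(d ∧ c)) ∨ (b ↔ ¬d)   [expand ⊕]
⇔ ¬(d ∧ ¬a ∧ (d ∨ c) ∧ ¬(d ∧ c)) ∨ ((b → ¬d) ∧ (¬d → b))   [eliminate ↔]
⇔ ¬(d ∧ ¬a ∧ (d ∨ c) ∧ ¬(d ∧ c)) ∨ ((¬b ∨ ¬d) ∧ (¬d → b))   [eliminate →]
⇔ ¬(d ∧ ¬a ∧ (d ∨ c) ∧ ¬(d ∧ c)) ∨ ((¬b ∨ ¬d) ∧ (¬¬d ∨ b))   [eliminate →]
⇔ ¬d ∨ ¬¬a ∨ ¬(d ∨ c) ∨ ¬¬(d ∧ c) ∨ ((¬b ∨ ¬d) ∧ (¬¬d ∨ b))   [De Morgan]
⇔ ¬d ∨ a ∨ ¬(d ∨ c) ∨ ¬¬(d ∧ c) ∨ ((¬b ∨ ¬d) ∧ (¬¬d ∨ b))   [double negation]
⇔ ¬d ∨ a ∨ (¬d ∧ ¬c) ∨ ¬¬(d ∧ c) ∨ ((¬b ∨ ¬d) ∧ (¬¬d ∨ b))   [De Morgan]
⇔ ¬d ∨ a ∨ (¬d ∧ ¬c) ∨ (d ∧ c) ∨ ((¬b ∨ ¬d) ∧ (¬¬d ∨ b))   [double negation]
⇔ ¬d ∨ a ∨ (¬d ∧ ¬c) ∨ (d ∧ c) ∨ ((¬b ∨ ¬d) ∧ (d ∨ b))   [double negation]
⇔ (¬d ∨ a ∨ ¬d ∨ d ∨ ¬b ∨ ¬d) ∧ (¬d ∨ a ∨ ¬d ∨ d ∨ d ∨ b) ∧ (¬d ∨ a ∨ ¬d ∨ c ∨ ¬b ∨ ¬d) ∧ (¬d ∨ a ∨ ¬d ∨ c ∨ d ∨ b) ∧ (¬d ∨ a ∨ ¬c ∨ d ∨ ¬b ∨ ¬d) ∧ (¬d ∨ a ∨ ¬c ∨ d ∨ d ∨ b) ∧ (¬d ∨ a ∨ ¬c ∨ c ∨ ¬b ∨ ¬d) ∧ (¬d ∨ a ∨ ¬c ∨ c ∨ d ∨ b)   [distribute ∨ over ∧]
⇔ ¬d ∨ a ∨ c ∨ ¬b   [simplify]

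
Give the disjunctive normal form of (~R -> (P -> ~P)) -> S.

(~R & P) | S

(~R -> (P -> ~P)) -> S
⇔ ~(~R -> (P -> ~P)) | S   [eliminate ->]
⇔ ~(~~R | (P -> ~P)) | S   [eliminate ->]
⇔ ~(~~R | ~P | ~P) | S   [eliminate ->]
⇔ (~~~R & ~~P & ~~P) | S   [De Morgan]
⇔ (~R & ~~P & ~~P) | S   [double negation]
⇔ (~R & P & ~~P) | S   [double negation]
⇔ (~R & P & P) | S   [double negation]
⇔ (~R & P) | S   [simplify]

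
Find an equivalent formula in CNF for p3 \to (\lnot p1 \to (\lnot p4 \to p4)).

\lnot p3 \lor p1 \lor p4

p3 \to (\lnot p1 \to (\lnot p4 \to p4))
≡ \lnot p3 \lor (\lnot p1 \to (\lnot p4 \to p4))   (eliminate \to)
≡ \lnot p3 \lor \lnot \lnot p1 \lor (\lnot p4 \to p4)   (eliminate \to)
≡ \lnot p3 \lor \lnot \lnot p1 \lor \lnot \lnot p4 \lor p4   (eliminate \to)
≡ \lnot p3 \lor p1 \lor \lnot \lnot p4 \lor p4   (double negation)
≡ \lnot p3 \lor p1 \lor p4 \lor p4   (double negation)
≡ \lnot p3 \lor p1 \lor p4   (simplify)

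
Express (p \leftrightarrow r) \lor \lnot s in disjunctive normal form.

(p \leftrightarrow r) \lor \lnot s
⇔ ((p \to r) \land (r \to p)) \lor \lnot s   (eliminate \leftrightarrow)
⇔ ((\lnot p \lor r) \land (r \to p)) \lor \lnot s   (eliminate \to)
⇔ ((\lnot p \lor r) \land (\lnot r \lor p)) \lor \lnot s   (eliminate \to)
⇔ (\lnot p \land \lnot r) \lor (\lnot p \land p) \lor (r \land \lnot r) \lor (r \land p) \lor \lnot s   (distribute \land over \lor)
⇔ (\lnot p \land \lnot r) \lor (r \land p) \lor \lnot s   (simplify)

(\lnot p \land \lnot r) \lor (r \land p) \lor \lnot s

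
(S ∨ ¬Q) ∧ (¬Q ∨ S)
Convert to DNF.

S ∨ ¬Q

(S ∨ ¬Q) ∧ (¬Q ∨ S)
≡ (S ∧ ¬Q) ∨ (S ∧ S) ∨ (¬Q ∧ ¬Q) ∨ (¬Q ∧ S)   [distribute ∧ over ∨]
≡ S ∨ ¬Q   [simplify]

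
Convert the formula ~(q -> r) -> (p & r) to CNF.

~(q -> r) -> (p & r)
≡ ~~(q -> r) | (p & r)   [eliminate ->]
≡ ~~(~q | r) | (p & r)   [eliminate ->]
≡ ~q | r | (p & r)   [double negation]
≡ (~q | r | p) & (~q | r | r)   [distribute | over &]
≡ ~q | r   [simplify]

~q | r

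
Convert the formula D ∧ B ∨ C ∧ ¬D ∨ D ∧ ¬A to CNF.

(D ∨ C) ∧ (B ∨ C ∨ ¬A) ∧ (B ∨ ¬D ∨ ¬A)

D ∧ B ∨ C ∧ ¬D ∨ D ∧ ¬A
⇔ (D ∨ C ∨ D) ∧ (D ∨ C ∨ ¬A) ∧ (D ∨ ¬D ∨ D) ∧ (D ∨ ¬D ∨ ¬A) ∧ (B ∨ C ∨ D) ∧ (B ∨ C ∨ ¬A) ∧ (B ∨ ¬D ∨ D) ∧ (B ∨ ¬D ∨ ¬A)   [distribute ∨ over ∧]
⇔ (D ∨ C) ∧ (B ∨ C ∨ ¬A) ∧ (B ∨ ¬D ∨ ¬A)   [simplify]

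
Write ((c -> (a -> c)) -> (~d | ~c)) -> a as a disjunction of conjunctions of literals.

(c & d) | a

((c -> (a -> c)) -> (~d | ~c)) -> a
⇔ ~((c -> (a -> c)) -> (~d | ~c)) | a   [eliminate ->]
⇔ ~(~(c -> (a -> c)) | ~d | ~c) | a   [eliminate ->]
⇔ ~(~(~c | (a -> c)) | ~d | ~c) | a   [eliminate ->]
⇔ ~(~(~c | ~a | c) | ~d | ~c) | a   [eliminate ->]
⇔ (~~(~c | ~a | c) & ~~d & ~~c) | a   [De Morgan]
⇔ ((~c | ~a | c) & ~~d & ~~c) | a   [double negation]
⇔ ((~c | ~a | c) & d & ~~c) | a   [double negation]
⇔ ((~c | ~a | c) & d & c) | a   [double negation]
⇔ (~c & d & c) | (~a & d & c) | (c & d & c) | a   [distribute & over |]
⇔ (c & d) | a   [simplify]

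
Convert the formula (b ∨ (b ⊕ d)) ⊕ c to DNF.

(b ∧ ¬c) ∨ (¬b ∧ d ∧ ¬c) ∨ (¬b ∧ ¬d ∧ c)

(b ∨ (b ⊕ d)) ⊕ c
⇔ ((b ∨ (b ⊕ d)) ∧ ¬c) ∨ (¬(b ∨ (b ⊕ d)) ∧ c)   [expand ⊕]
⇔ ((b ∨ (b ∧ ¬d) ∨ (¬b ∧ d)) ∧ ¬c) ∨ (¬(b ∨ (b ⊕ d)) ∧ c)   [expand ⊕]
⇔ ((b ∨ (b ∧ ¬d) ∨ (¬b ∧ d)) ∧ ¬c) ∨ (¬(b ∨ (b ∧ ¬d) ∨ (¬b ∧ d)) ∧ c)   [expand ⊕]
⇔ ((b ∨ (b ∧ ¬d) ∨ (¬b ∧ d)) ∧ ¬c) ∨ (¬b ∧ ¬(b ∧ ¬d) ∧ ¬(¬b ∧ d) ∧ c)   [De Morgan]
⇔ ((b ∨ (b ∧ ¬d) ∨ (¬b ∧ d)) ∧ ¬c) ∨ (¬b ∧ (¬b ∨ ¬¬d) ∧ ¬(¬b ∧ d) ∧ c)   [De Morgan]
⇔ ((b ∨ (b ∧ ¬d) ∨ (¬b ∧ d)) ∧ ¬c) ∨ (¬b ∧ (¬b ∨ d) ∧ ¬(¬b ∧ d) ∧ c)   [double negation]
⇔ ((b ∨ (b ∧ ¬d) ∨ (¬b ∧ d)) ∧ ¬c) ∨ (¬b ∧ (¬b ∨ d) ∧ (¬¬b ∨ ¬d) ∧ c)   [De Morgan]
⇔ ((b ∨ (b ∧ ¬d) ∨ (¬b ∧ d)) ∧ ¬c) ∨ (¬b ∧ (¬b ∨ d) ∧ (b ∨ ¬d) ∧ c)   [double negation]
⇔ (b ∧ ¬c) ∨ (b ∧ ¬d ∧ ¬c) ∨ (¬b ∧ d ∧ ¬c) ∨ (¬b ∧ ¬b ∧ b ∧ c) ∨ (¬b ∧ ¬b ∧ ¬d ∧ c) ∨ (¬b ∧ d ∧ b ∧ c) ∨ (¬b ∧ d ∧ ¬d ∧ c)   [distribute ∧ over ∨]
⇔ (b ∧ ¬c) ∨ (¬b ∧ d ∧ ¬c) ∨ (¬b ∧ ¬d ∧ c)   [simplify]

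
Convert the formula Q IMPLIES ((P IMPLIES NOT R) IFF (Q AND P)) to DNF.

NOT Q OR (Q AND P AND NOT R)

Q IMPLIES ((P IMPLIES NOT R) IFF (Q AND P))
≡ NOT Q OR ((P IMPLIES NOT R) IFF (Q AND P))   [eliminate IMPLIES]
≡ NOT Q OR (((P IMPLIES NOT R) IMPLIES (Q AND P)) AND ((Q AND P) IMPLIES (P IMPLIES NOT R)))   [eliminate IFF]
≡ NOT Q OR ((NOT (P IMPLIES NOT R) OR (Q AND P)) AND ((Q AND P) IMPLIES (P IMPLIES NOT R)))   [eliminate IMPLIES]
≡ NOT Q OR ((NOT (NOT P OR NOT R) OR (Q AND P)) AND ((Q AND P) IMPLIES (P IMPLIES NOT R)))   [eliminate IMPLIES]
≡ NOT Q OR ((NOT (NOT P OR NOT R) OR (Q AND P)) AND (NOT (Q AND P) OR (P IMPLIES NOT R)))   [eliminate IMPLIES]
≡ NOT Q OR ((NOT (NOT P OR NOT R) OR (Q AND P)) AND (NOT (Q AND P) OR NOT P OR NOT R))   [eliminate IMPLIES]
≡ NOT Q OR (((NOT NOT P AND NOT NOT R) OR (Q AND P)) AND (NOT (Q AND P) OR NOT P OR NOT R))   [De Morgan]
≡ NOT Q OR (((P AND NOT NOT R) OR (Q AND P)) AND (NOT (Q AND P) OR NOT P OR NOT R))   [double negation]
≡ NOT Q OR (((P AND R) OR (Q AND P)) AND (NOT (Q AND P) OR NOT P OR NOT R))   [double negation]
≡ NOT Q OR (((P AND R) OR (Q AND P)) AND (NOT Q OR NOT P OR NOT P OR NOT R))   [De Morgan]
≡ NOT Q OR (P AND R AND NOT Q) OR (P AND R AND NOT P) OR (P AND R AND NOT P) OR (P AND R AND NOT R) OR (Q AND P AND NOT Q) OR (Q AND P AND NOT P) OR (Q AND P AND NOT P) OR (Q AND P AND NOT R)   [distribute AND over OR]
≡ NOT Q OR (Q AND P AND NOT R)   [simplify]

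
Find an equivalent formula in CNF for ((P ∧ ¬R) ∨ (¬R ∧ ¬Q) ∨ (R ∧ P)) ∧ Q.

((P ∧ ¬R) ∨ (¬R ∧ ¬Q) ∨ (R ∧ P)) ∧ Q
≡ (P ∨ ¬R ∨ R) ∧ (P ∨ ¬R ∨ P) ∧ (P ∨ ¬Q ∨ R) ∧ (P ∨ ¬Q ∨ P) ∧ (¬R ∨ ¬R ∨ R) ∧ (¬R ∨ ¬R ∨ P) ∧ (¬R ∨ ¬Q ∨ R) ∧ (¬R ∨ ¬Q ∨ P) ∧ Q
≡ (P ∨ ¬R) ∧ (P ∨ ¬Q) ∧ Q

(P ∨ ¬R) ∧ (P ∨ ¬Q) ∧ Q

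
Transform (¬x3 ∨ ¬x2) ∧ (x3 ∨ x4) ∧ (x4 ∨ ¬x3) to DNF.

(¬x3 ∧ x4) ∨ (¬x2 ∧ x4)

(¬x3 ∨ ¬x2) ∧ (x3 ∨ x4) ∧ (x4 ∨ ¬x3)
= (¬x3 ∧ x3 ∧ x4) ∨ (¬x3 ∧ x3 ∧ ¬x3) ∨ (¬x3 ∧ x4 ∧ x4) ∨ (¬x3 ∧ x4 ∧ ¬x3) ∨ (¬x2 ∧ x3 ∧ x4) ∨ (¬x2 ∧ x3 ∧ ¬x3) ∨ (¬x2 ∧ x4 ∧ x4) ∨ (¬x2 ∧ x4 ∧ ¬x3)   [distribute ∧ over ∨]
= (¬x3 ∧ x4) ∨ (¬x2 ∧ x4)   [simplify]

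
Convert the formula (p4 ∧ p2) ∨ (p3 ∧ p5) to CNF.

(p4 ∧ p2) ∨ (p3 ∧ p5)
= (p4 ∨ p3) ∧ (p4 ∨ p5) ∧ (p2 ∨ p3) ∧ (p2 ∨ p5)   — distribute ∨ over ∧

(p4 ∨ p3) ∧ (p4 ∨ p5) ∧ (p2 ∨ p3) ∧ (p2 ∨ p5)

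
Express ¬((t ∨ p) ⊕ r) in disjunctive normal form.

¬((t ∨ p) ⊕ r)
≡ ¬(((t ∨ p) ∧ ¬r) ∨ (¬(t ∨ p) ∧ r))
≡ ¬((t ∨ p) ∧ ¬r) ∧ ¬(¬(t ∨ p) ∧ r)
≡ (¬(t ∨ p) ∨ ¬¬r) ∧ ¬(¬(t ∨ p) ∧ r)
≡ ((¬t ∧ ¬p) ∨ ¬¬r) ∧ ¬(¬(t ∨ p) ∧ r)
≡ ((¬t ∧ ¬p) ∨ r) ∧ ¬(¬(t ∨ p) ∧ r)
≡ ((¬t ∧ ¬p) ∨ r) ∧ (¬¬(t ∨ p) ∨ ¬r)
≡ ((¬t ∧ ¬p) ∨ r) ∧ (t ∨ p ∨ ¬r)
≡ (¬t ∧ ¬p ∧ t) ∨ (¬t ∧ ¬p ∧ p) ∨ (¬t ∧ ¬p ∧ ¬r) ∨ (r ∧ t) ∨ (r ∧ p) ∨ (r ∧ ¬r)
≡ (¬t ∧ ¬p ∧ ¬r) ∨ (r ∧ t) ∨ (r ∧ p)

(¬t ∧ ¬p ∧ ¬r) ∨ (r ∧ t) ∨ (r ∧ p)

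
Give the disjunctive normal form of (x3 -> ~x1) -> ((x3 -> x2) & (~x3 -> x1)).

(x3 & x1) | (~x3 & x1) | (x2 & x3) | (x2 & x1)

(x3 -> ~x1) -> ((x3 -> x2) & (~x3 -> x1))
⇔ ~(x3 -> ~x1) | ((x3 -> x2) & (~x3 -> x1))   [eliminate ->]
⇔ ~(~x3 | ~x1) | ((x3 -> x2) & (~x3 -> x1))   [eliminate ->]
⇔ ~(~x3 | ~x1) | ((~x3 | x2) & (~x3 -> x1))   [eliminate ->]
⇔ ~(~x3 | ~x1) | ((~x3 | x2) & (~~x3 | x1))   [eliminate ->]
⇔ (~~x3 & ~~x1) | ((~x3 | x2) & (~~x3 | x1))   [De Morgan]
⇔ (x3 & ~~x1) | ((~x3 | x2) & (~~x3 | x1))   [double negation]
⇔ (x3 & x1) | ((~x3 | x2) & (~~x3 | x1))   [double negation]
⇔ (x3 & x1) | ((~x3 | x2) & (x3 | x1))   [double negation]
⇔ (x3 & x1) | (~x3 & x3) | (~x3 & x1) | (x2 & x3) | (x2 & x1)   [distribute & over |]
⇔ (x3 & x1) | (~x3 & x1) | (x2 & x3) | (x2 & x1)   [simplify]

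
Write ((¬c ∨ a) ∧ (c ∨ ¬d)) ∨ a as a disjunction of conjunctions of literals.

(¬c ∧ ¬d) ∨ a

((¬c ∨ a) ∧ (c ∨ ¬d)) ∨ a
⇔ (¬c ∧ c) ∨ (¬c ∧ ¬d) ∨ (a ∧ c) ∨ (a ∧ ¬d) ∨ a   (distribute ∧ over ∨)
⇔ (¬c ∧ ¬d) ∨ a   (simplify)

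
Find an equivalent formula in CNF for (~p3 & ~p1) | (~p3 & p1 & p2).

(~p3 & ~p1) | (~p3 & p1 & p2)
≡ (~p3 | ~p3) & (~p3 | p1) & (~p3 | p2) & (~p1 | ~p3) & (~p1 | p1) & (~p1 | p2)   [distribute | over &]
≡ ~p3 & (~p1 | p2)   [simplify]

~p3 & (~p1 | p2)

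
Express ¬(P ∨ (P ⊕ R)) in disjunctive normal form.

¬P ∧ ¬R

¬(P ∨ (P ⊕ R))
≡ ¬(P ∨ (P ∧ ¬R) ∨ (¬P ∧ R))   [expand ⊕]
≡ ¬P ∧ ¬(P ∧ ¬R) ∧ ¬(¬P ∧ R)   [De Morgan]
≡ ¬P ∧ (¬P ∨ ¬¬R) ∧ ¬(¬P ∧ R)   [De Morgan]
≡ ¬P ∧ (¬P ∨ R) ∧ ¬(¬P ∧ R)   [double negation]
≡ ¬P ∧ (¬P ∨ R) ∧ (¬¬P ∨ ¬R)   [De Morgan]
≡ ¬P ∧ (¬P ∨ R) ∧ (P ∨ ¬R)   [double negation]
≡ (¬P ∧ ¬P ∧ P) ∨ (¬P ∧ ¬P ∧ ¬R) ∨ (¬P ∧ R ∧ P) ∨ (¬P ∧ R ∧ ¬R)   [distribute ∧ over ∨]
≡ ¬P ∧ ¬R   [simplify]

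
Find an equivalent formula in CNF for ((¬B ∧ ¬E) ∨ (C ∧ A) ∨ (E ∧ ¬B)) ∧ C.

((¬B ∧ ¬E) ∨ (C ∧ A) ∨ (E ∧ ¬B)) ∧ C
= (¬B ∨ C ∨ E) ∧ (¬B ∨ C ∨ ¬B) ∧ (¬B ∨ A ∨ E) ∧ (¬B ∨ A ∨ ¬B) ∧ (¬E ∨ C ∨ E) ∧ (¬E ∨ C ∨ ¬B) ∧ (¬E ∨ A ∨ E) ∧ (¬E ∨ A ∨ ¬B) ∧ C   [distribute ∨ over ∧]
= (¬B ∨ A) ∧ C   [simplify]

(¬B ∨ A) ∧ C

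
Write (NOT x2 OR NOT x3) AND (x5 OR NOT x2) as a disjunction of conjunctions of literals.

(NOT x2 OR NOT x3) AND (x5 OR NOT x2)
≡ (NOT x2 AND x5) OR (NOT x2 AND NOT x2) OR (NOT x3 AND x5) OR (NOT x3 AND NOT x2)
≡ NOT x2 OR (NOT x3 AND x5)

NOT x2 OR (NOT x3 AND x5)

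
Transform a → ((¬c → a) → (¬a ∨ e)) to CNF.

¬a ∨ e

a → ((¬c → a) → (¬a ∨ e))
= ¬a ∨ ((¬c → a) → (¬a ∨ e))
= ¬a ∨ ¬(¬c → a) ∨ ¬a ∨ e
= ¬a ∨ ¬(¬¬c ∨ a) ∨ ¬a ∨ e
= ¬a ∨ (¬¬¬c ∧ ¬a) ∨ ¬a ∨ e
= ¬a ∨ (¬c ∧ ¬a) ∨ ¬a ∨ e
= (¬a ∨ ¬c ∨ ¬a ∨ e) ∧ (¬a ∨ ¬a ∨ ¬a ∨ e)
= ¬a ∨ e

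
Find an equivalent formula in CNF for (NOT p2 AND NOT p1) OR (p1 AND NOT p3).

(NOT p2 AND NOT p1) OR (p1 AND NOT p3)
≡ (NOT p2 OR p1) AND (NOT p2 OR NOT p3) AND (NOT p1 OR p1) AND (NOT p1 OR NOT p3)   — distribute OR over AND
≡ (NOT p2 OR p1) AND (NOT p2 OR NOT p3) AND (NOT p1 OR NOT p3)   — simplify

(NOT p2 OR p1) AND (NOT p2 OR NOT p3) AND (NOT p1 OR NOT p3)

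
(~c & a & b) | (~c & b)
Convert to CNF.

(~c & a & b) | (~c & b)
≡ (~c | ~c) & (~c | b) & (a | ~c) & (a | b) & (b | ~c) & (b | b)   [distribute | over &]
≡ ~c & b   [simplify]

~c & b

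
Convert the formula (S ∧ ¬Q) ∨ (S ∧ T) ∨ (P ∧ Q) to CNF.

(S ∨ P) ∧ (S ∨ Q) ∧ (¬Q ∨ T ∨ P)

(S ∧ ¬Q) ∨ (S ∧ T) ∨ (P ∧ Q)
⇔ (S ∨ S ∨ P) ∧ (S ∨ S ∨ Q) ∧ (S ∨ T ∨ P) ∧ (S ∨ T ∨ Q) ∧ (¬Q ∨ S ∨ P) ∧ (¬Q ∨ S ∨ Q) ∧ (¬Q ∨ T ∨ P) ∧ (¬Q ∨ T ∨ Q)
⇔ (S ∨ P) ∧ (S ∨ Q) ∧ (¬Q ∨ T ∨ P)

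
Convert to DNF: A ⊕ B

(A ∧ ¬B) ∨ (¬A ∧ B)

A ⊕ B
≡ (A ∧ ¬B) ∨ (¬A ∧ B)   [expand ⊕]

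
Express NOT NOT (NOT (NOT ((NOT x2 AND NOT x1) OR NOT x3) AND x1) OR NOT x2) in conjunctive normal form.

NOT x2 OR NOT x3 OR NOT x1

NOT NOT (NOT (NOT ((NOT x2 AND NOT x1) OR NOT x3) AND x1) OR NOT x2)
≡ NOT (NOT ((NOT x2 AND NOT x1) OR NOT x3) AND x1) OR NOT x2   (double negation)
≡ NOT NOT ((NOT x2 AND NOT x1) OR NOT x3) OR NOT x1 OR NOT x2   (De Morgan)
≡ (NOT x2 AND NOT x1) OR NOT x3 OR NOT x1 OR NOT x2   (double negation)
≡ (NOT x2 OR NOT x3 OR NOT x1 OR NOT x2) AND (NOT x1 OR NOT x3 OR NOT x1 OR NOT x2)   (distribute OR over AND)
≡ NOT x2 OR NOT x3 OR NOT x1   (simplify)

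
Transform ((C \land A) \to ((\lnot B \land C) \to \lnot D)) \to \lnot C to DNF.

((C \land A) \to ((\lnot B \land C) \to \lnot D)) \to \lnot C
≡ \lnot ((C \land A) \to ((\lnot B \land C) \to \lnot D)) \lor \lnot C   (eliminate \to)
≡ \lnot (\lnot (C \land A) \lor ((\lnot B \land C) \to \lnot D)) \lor \lnot C   (eliminate \to)
≡ \lnot (\lnot (C \land A) \lor \lnot (\lnot B \land C) \lor \lnot D) \lor \lnot C   (eliminate \to)
≡ (\lnot \lnot (C \land A) \land \lnot \lnot (\lnot B \land C) \land \lnot \lnot D) \lor \lnot C   (De Morgan)
≡ (C \land A \land \lnot \lnot (\lnot B \land C) \land \lnot \lnot D) \lor \lnot C   (double negation)
≡ (C \land A \land \lnot B \land C \land \lnot \lnot D) \lor \lnot C   (double negation)
≡ (C \land A \land \lnot B \land C \land D) \lor \lnot C   (double negation)
≡ (C \land A \land \lnot B \land D) \lor \lnot C   (simplify)

(C \land A \land \lnot B \land D) \lor \lnot C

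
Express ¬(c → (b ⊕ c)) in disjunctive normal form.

c ∧ b

¬(c → (b ⊕ c))
≡ ¬(¬c ∨ (b ⊕ c))
≡ ¬(¬c ∨ (b ∧ ¬c) ∨ (¬b ∧ c))
≡ ¬¬c ∧ ¬(b ∧ ¬c) ∧ ¬(¬b ∧ c)
≡ c ∧ ¬(b ∧ ¬c) ∧ ¬(¬b ∧ c)
≡ c ∧ (¬b ∨ ¬¬c) ∧ ¬(¬b ∧ c)
≡ c ∧ (¬b ∨ c) ∧ ¬(¬b ∧ c)
≡ c ∧ (¬b ∨ c) ∧ (¬¬b ∨ ¬c)
≡ c ∧ (¬b ∨ c) ∧ (b ∨ ¬c)
≡ (c ∧ ¬b ∧ b) ∨ (c ∧ ¬b ∧ ¬c) ∨ (c ∧ c ∧ b) ∨ (c ∧ c ∧ ¬c)
≡ c ∧ b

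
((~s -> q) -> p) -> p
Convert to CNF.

s | q | p

((~s -> q) -> p) -> p
⇔ ~((~s -> q) -> p) | p
⇔ ~(~(~s -> q) | p) | p
⇔ ~(~(~~s | q) | p) | p
⇔ (~~(~~s | q) & ~p) | p
⇔ ((~~s | q) & ~p) | p
⇔ ((s | q) & ~p) | p
⇔ (s | q | p) & (~p | p)
⇔ s | q | p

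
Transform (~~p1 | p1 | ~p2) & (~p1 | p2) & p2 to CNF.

(~~p1 | p1 | ~p2) & (~p1 | p2) & p2
= (p1 | p1 | ~p2) & (~p1 | p2) & p2   [double negation]
= (p1 | ~p2) & p2   [simplify]

(p1 | ~p2) & p2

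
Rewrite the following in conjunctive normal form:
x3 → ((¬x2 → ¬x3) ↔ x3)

¬x3 ∨ x2

x3 → ((¬x2 → ¬x3) ↔ x3)
= ¬x3 ∨ ((¬x2 → ¬x3) ↔ x3)   (eliminate →)
= ¬x3 ∨ (((¬x2 → ¬x3) → x3) ∧ (x3 → (¬x2 → ¬x3)))   (eliminate ↔)
= ¬x3 ∨ ((¬(¬x2 → ¬x3) ∨ x3) ∧ (x3 → (¬x2 → ¬x3)))   (eliminate →)
= ¬x3 ∨ ((¬(¬¬x2 ∨ ¬x3) ∨ x3) ∧ (x3 → (¬x2 → ¬x3)))   (eliminate →)
= ¬x3 ∨ ((¬(¬¬x2 ∨ ¬x3) ∨ x3) ∧ (¬x3 ∨ (¬x2 → ¬x3)))   (eliminate →)
= ¬x3 ∨ ((¬(¬¬x2 ∨ ¬x3) ∨ x3) ∧ (¬x3 ∨ ¬¬x2 ∨ ¬x3))   (eliminate →)
= ¬x3 ∨ (((¬¬¬x2 ∧ ¬¬x3) ∨ x3) ∧ (¬x3 ∨ ¬¬x2 ∨ ¬x3))   (De Morgan)
= ¬x3 ∨ (((¬x2 ∧ ¬¬x3) ∨ x3) ∧ (¬x3 ∨ ¬¬x2 ∨ ¬x3))   (double negation)
= ¬x3 ∨ (((¬x2 ∧ x3) ∨ x3) ∧ (¬x3 ∨ ¬¬x2 ∨ ¬x3))   (double negation)
= ¬x3 ∨ (((¬x2 ∧ x3) ∨ x3) ∧ (¬x3 ∨ x2 ∨ ¬x3))   (double negation)
= (¬x3 ∨ ¬x2 ∨ x3) ∧ (¬x3 ∨ x3 ∨ x3) ∧ (¬x3 ∨ ¬x3 ∨ x2 ∨ ¬x3)   (distribute ∨ over ∧)
= ¬x3 ∨ x2   (simplify)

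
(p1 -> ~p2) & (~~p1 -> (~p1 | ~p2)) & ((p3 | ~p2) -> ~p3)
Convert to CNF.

(p1 -> ~p2) & (~~p1 -> (~p1 | ~p2)) & ((p3 | ~p2) -> ~p3)
≡ (~p1 | ~p2) & (~~p1 -> (~p1 | ~p2)) & ((p3 | ~p2) -> ~p3)   [eliminate ->]
≡ (~p1 | ~p2) & (~~~p1 | ~p1 | ~p2) & ((p3 | ~p2) -> ~p3)   [eliminate ->]
≡ (~p1 | ~p2) & (~~~p1 | ~p1 | ~p2) & (~(p3 | ~p2) | ~p3)   [eliminate ->]
≡ (~p1 | ~p2) & (~p1 | ~p1 | ~p2) & (~(p3 | ~p2) | ~p3)   [double negation]
≡ (~p1 | ~p2) & (~p1 | ~p1 | ~p2) & ((~p3 & ~~p2) | ~p3)   [De Morgan]
≡ (~p1 | ~p2) & (~p1 | ~p1 | ~p2) & ((~p3 & p2) | ~p3)   [double negation]
≡ (~p1 | ~p2) & (~p1 | ~p1 | ~p2) & (~p3 | ~p3) & (p2 | ~p3)   [distribute | over &]
≡ (~p1 | ~p2) & ~p3   [simplify]

(~p1 | ~p2) & ~p3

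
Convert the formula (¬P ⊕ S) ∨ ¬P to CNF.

¬P ∨ S

(¬P ⊕ S) ∨ ¬P
≡ ((¬P ∨ S) ∧ ¬(¬P ∧ S)) ∨ ¬P   — expand ⊕
≡ ((¬P ∨ S) ∧ (¬¬P ∨ ¬S)) ∨ ¬P   — De Morgan
≡ ((¬P ∨ S) ∧ (P ∨ ¬S)) ∨ ¬P   — double negation
≡ (¬P ∨ S ∨ ¬P) ∧ (P ∨ ¬S ∨ ¬P)   — distribute ∨ over ∧
≡ ¬P ∨ S   — simplify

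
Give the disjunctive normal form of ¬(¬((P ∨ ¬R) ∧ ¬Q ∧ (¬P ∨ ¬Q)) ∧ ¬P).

¬R ∧ ¬Q ∨ P

¬(¬((P ∨ ¬R) ∧ ¬Q ∧ (¬P ∨ ¬Q)) ∧ ¬P)
⇔ ¬¬((P ∨ ¬R) ∧ ¬Q ∧ (¬P ∨ ¬Q)) ∨ ¬¬P   [De Morgan]
⇔ (P ∨ ¬R) ∧ ¬Q ∧ (¬P ∨ ¬Q) ∨ ¬¬P   [double negation]
⇔ (P ∨ ¬R) ∧ ¬Q ∧ (¬P ∨ ¬Q) ∨ P   [double negation]
⇔ P ∧ ¬Q ∧ ¬P ∨ P ∧ ¬Q ∧ ¬Q ∨ ¬R ∧ ¬Q ∧ ¬P ∨ ¬R ∧ ¬Q ∧ ¬Q ∨ P   [distribute ∧ over ∨]
⇔ ¬R ∧ ¬Q ∨ P   [simplify]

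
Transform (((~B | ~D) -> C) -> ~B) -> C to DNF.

(B & D) | C

(((~B | ~D) -> C) -> ~B) -> C
≡ ~(((~B | ~D) -> C) -> ~B) | C   [eliminate ->]
≡ ~(~((~B | ~D) -> C) | ~B) | C   [eliminate ->]
≡ ~(~(~(~B | ~D) | C) | ~B) | C   [eliminate ->]
≡ (~~(~(~B | ~D) | C) & ~~B) | C   [De Morgan]
≡ ((~(~B | ~D) | C) & ~~B) | C   [double negation]
≡ (((~~B & ~~D) | C) & ~~B) | C   [De Morgan]
≡ (((B & ~~D) | C) & ~~B) | C   [double negation]
≡ (((B & D) | C) & ~~B) | C   [double negation]
≡ (((B & D) | C) & B) | C   [double negation]
≡ (B & D & B) | (C & B) | C   [distribute & over |]
≡ (B & D) | C   [simplify]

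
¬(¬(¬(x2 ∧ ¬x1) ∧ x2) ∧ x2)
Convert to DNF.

¬(¬(¬(x2 ∧ ¬x1) ∧ x2) ∧ x2)
≡ ¬¬(¬(x2 ∧ ¬x1) ∧ x2) ∨ ¬x2   — De Morgan
≡ (¬(x2 ∧ ¬x1) ∧ x2) ∨ ¬x2   — double negation
≡ ((¬x2 ∨ ¬¬x1) ∧ x2) ∨ ¬x2   — De Morgan
≡ ((¬x2 ∨ x1) ∧ x2) ∨ ¬x2   — double negation
≡ (¬x2 ∧ x2) ∨ (x1 ∧ x2) ∨ ¬x2   — distribute ∧ over ∨
≡ (x1 ∧ x2) ∨ ¬x2   — simplify

(x1 ∧ x2) ∨ ¬x2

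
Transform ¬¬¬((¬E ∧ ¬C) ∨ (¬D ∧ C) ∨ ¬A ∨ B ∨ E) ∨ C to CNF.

(E ∨ C) ∧ (A ∨ C) ∧ (¬B ∨ C) ∧ (¬E ∨ C)

¬¬¬((¬E ∧ ¬C) ∨ (¬D ∧ C) ∨ ¬A ∨ B ∨ E) ∨ C
≡ ¬((¬E ∧ ¬C) ∨ (¬D ∧ C) ∨ ¬A ∨ B ∨ E) ∨ C   — double negation
≡ (¬(¬E ∧ ¬C) ∧ ¬(¬D ∧ C) ∧ ¬¬A ∧ ¬B ∧ ¬E) ∨ C   — De Morgan
≡ ((¬¬E ∨ ¬¬C) ∧ ¬(¬D ∧ C) ∧ ¬¬A ∧ ¬B ∧ ¬E) ∨ C   — De Morgan
≡ ((E ∨ ¬¬C) ∧ ¬(¬D ∧ C) ∧ ¬¬A ∧ ¬B ∧ ¬E) ∨ C   — double negation
≡ ((E ∨ C) ∧ ¬(¬D ∧ C) ∧ ¬¬A ∧ ¬B ∧ ¬E) ∨ C   — double negation
≡ ((E ∨ C) ∧ (¬¬D ∨ ¬C) ∧ ¬¬A ∧ ¬B ∧ ¬E) ∨ C   — De Morgan
≡ ((E ∨ C) ∧ (D ∨ ¬C) ∧ ¬¬A ∧ ¬B ∧ ¬E) ∨ C   — double negation
≡ ((E ∨ C) ∧ (D ∨ ¬C) ∧ A ∧ ¬B ∧ ¬E) ∨ C   — double negation
≡ (E ∨ C ∨ C) ∧ (D ∨ ¬C ∨ C) ∧ (A ∨ C) ∧ (¬B ∨ C) ∧ (¬E ∨ C)   — distribute ∨ over ∧
≡ (E ∨ C) ∧ (A ∨ C) ∧ (¬B ∨ C) ∧ (¬E ∨ C)   — simplify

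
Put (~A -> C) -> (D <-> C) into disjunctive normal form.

(~A -> C) -> (D <-> C)
≡ ~(~A -> C) | (D <-> C)   (eliminate ->)
≡ ~(~~A | C) | (D <-> C)   (eliminate ->)
≡ ~(~~A | C) | ((D -> C) & (C -> D))   (eliminate <->)
≡ ~(~~A | C) | ((~D | C) & (C -> D))   (eliminate ->)
≡ ~(~~A | C) | ((~D | C) & (~C | D))   (eliminate ->)
≡ (~~~A & ~C) | ((~D | C) & (~C | D))   (De Morgan)
≡ (~A & ~C) | ((~D | C) & (~C | D))   (double negation)
≡ (~A & ~C) | (~D & ~C) | (~D & D) | (C & ~C) | (C & D)   (distribute & over |)
≡ (~A & ~C) | (~D & ~C) | (C & D)   (simplify)

(~A & ~C) | (~D & ~C) | (C & D)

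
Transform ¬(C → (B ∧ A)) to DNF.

(C ∧ ¬B) ∨ (C ∧ ¬A)

¬(C → (B ∧ A))
≡ ¬(¬C ∨ (B ∧ A))   [eliminate →]
≡ ¬¬C ∧ ¬(B ∧ A)   [De Morgan]
≡ C ∧ ¬(B ∧ A)   [double negation]
≡ C ∧ (¬B ∨ ¬A)   [De Morgan]
≡ (C ∧ ¬B) ∨ (C ∧ ¬A)   [distribute ∧ over ∨]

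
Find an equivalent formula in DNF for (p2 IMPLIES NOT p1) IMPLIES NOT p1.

(p2 AND p1) OR NOT p1

(p2 IMPLIES NOT p1) IMPLIES NOT p1
≡ NOT (p2 IMPLIES NOT p1) OR NOT p1   — eliminate IMPLIES
≡ NOT (NOT p2 OR NOT p1) OR NOT p1   — eliminate IMPLIES
≡ (NOT NOT p2 AND NOT NOT p1) OR NOT p1   — De Morgan
≡ (p2 AND NOT NOT p1) OR NOT p1   — double negation
≡ (p2 AND p1) OR NOT p1   — double negation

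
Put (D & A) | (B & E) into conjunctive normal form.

(D & A) | (B & E)
= (D | B) & (D | E) & (A | B) & (A | E)   [distribute | over &]

(D | B) & (D | E) & (A | B) & (A | E)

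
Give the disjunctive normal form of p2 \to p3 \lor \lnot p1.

\lnot p2 \lor p3 \lor \lnot p1

p2 \to p3 \lor \lnot p1
⇔ \lnot p2 \lor p3 \lor \lnot p1   (eliminate \to)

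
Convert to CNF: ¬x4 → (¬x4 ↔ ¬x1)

x4 ∨ ¬x1

¬x4 → (¬x4 ↔ ¬x1)
= ¬¬x4 ∨ (¬x4 ↔ ¬x1)   [eliminate →]
= ¬¬x4 ∨ ((¬x4 → ¬x1) ∧ (¬x1 → ¬x4))   [eliminate ↔]
= ¬¬x4 ∨ ((¬¬x4 ∨ ¬x1) ∧ (¬x1 → ¬x4))   [eliminate →]
= ¬¬x4 ∨ ((¬¬x4 ∨ ¬x1) ∧ (¬¬x1 ∨ ¬x4))   [eliminate →]
= x4 ∨ ((¬¬x4 ∨ ¬x1) ∧ (¬¬x1 ∨ ¬x4))   [double negation]
= x4 ∨ ((x4 ∨ ¬x1) ∧ (¬¬x1 ∨ ¬x4))   [double negation]
= x4 ∨ ((x4 ∨ ¬x1) ∧ (x1 ∨ ¬x4))   [double negation]
= (x4 ∨ x4 ∨ ¬x1) ∧ (x4 ∨ x1 ∨ ¬x4)   [distribute ∨ over ∧]
= x4 ∨ ¬x1   [simplify]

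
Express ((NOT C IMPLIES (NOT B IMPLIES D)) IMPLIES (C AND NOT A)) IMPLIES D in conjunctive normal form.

(C OR B OR D) AND (NOT C OR A OR D)

((NOT C IMPLIES (NOT B IMPLIES D)) IMPLIES (C AND NOT A)) IMPLIES D
≡ NOT ((NOT C IMPLIES (NOT B IMPLIES D)) IMPLIES (C AND NOT A)) OR D   (eliminate IMPLIES)
≡ NOT (NOT (NOT C IMPLIES (NOT B IMPLIES D)) OR (C AND NOT A)) OR D   (eliminate IMPLIES)
≡ NOT (NOT (NOT NOT C OR (NOT B IMPLIES D)) OR (C AND NOT A)) OR D   (eliminate IMPLIES)
≡ NOT (NOT (NOT NOT C OR NOT NOT B OR D) OR (C AND NOT A)) OR D   (eliminate IMPLIES)
≡ (NOT NOT (NOT NOT C OR NOT NOT B OR D) AND NOT (C AND NOT A)) OR D   (De Morgan)
≡ ((NOT NOT C OR NOT NOT B OR D) AND NOT (C AND NOT A)) OR D   (double negation)
≡ ((C OR NOT NOT B OR D) AND NOT (C AND NOT A)) OR D   (double negation)
≡ ((C OR B OR D) AND NOT (C AND NOT A)) OR D   (double negation)
≡ ((C OR B OR D) AND (NOT C OR NOT NOT A)) OR D   (De Morgan)
≡ ((C OR B OR D) AND (NOT C OR A)) OR D   (double negation)
≡ (C OR B OR D OR D) AND (NOT C OR A OR D)   (distribute OR over AND)
≡ (C OR B OR D) AND (NOT C OR A OR D)   (simplify)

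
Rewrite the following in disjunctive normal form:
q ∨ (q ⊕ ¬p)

q ∨ (¬q ∧ ¬p)

q ∨ (q ⊕ ¬p)
⇔ q ∨ (q ∧ ¬¬p) ∨ (¬q ∧ ¬p)   [expand ⊕]
⇔ q ∨ (q ∧ p) ∨ (¬q ∧ ¬p)   [double negation]
⇔ q ∨ (¬q ∧ ¬p)   [simplify]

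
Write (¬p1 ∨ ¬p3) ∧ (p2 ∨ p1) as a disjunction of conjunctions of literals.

(¬p1 ∧ p2) ∨ (¬p3 ∧ p2) ∨ (¬p3 ∧ p1)

(¬p1 ∨ ¬p3) ∧ (p2 ∨ p1)
= (¬p1 ∧ p2) ∨ (¬p1 ∧ p1) ∨ (¬p3 ∧ p2) ∨ (¬p3 ∧ p1)   — distribute ∧ over ∨
= (¬p1 ∧ p2) ∨ (¬p3 ∧ p2) ∨ (¬p3 ∧ p1)   — simplify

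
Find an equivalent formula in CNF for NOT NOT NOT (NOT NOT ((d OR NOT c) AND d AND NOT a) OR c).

NOT NOT NOT (NOT NOT ((d OR NOT c) AND d AND NOT a) OR c)
= NOT (NOT NOT ((d OR NOT c) AND d AND NOT a) OR c)   [double negation]
= NOT NOT NOT ((d OR NOT c) AND d AND NOT a) AND NOT c   [De Morgan]
= NOT ((d OR NOT c) AND d AND NOT a) AND NOT c   [double negation]
= (NOT (d OR NOT c) OR NOT d OR NOT NOT a) AND NOT c   [De Morgan]
= ((NOT d AND NOT NOT c) OR NOT d OR NOT NOT a) AND NOT c   [De Morgan]
= ((NOT d AND c) OR NOT d OR NOT NOT a) AND NOT c   [double negation]
= ((NOT d AND c) OR NOT d OR a) AND NOT c   [double negation]
= (NOT d OR NOT d OR a) AND (c OR NOT d OR a) AND NOT c   [distribute OR over AND]
= (NOT d OR a) AND NOT c   [simplify]

(NOT d OR a) AND NOT c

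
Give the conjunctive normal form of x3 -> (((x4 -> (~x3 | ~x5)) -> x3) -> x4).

x3 -> (((x4 -> (~x3 | ~x5)) -> x3) -> x4)
≡ ~x3 | (((x4 -> (~x3 | ~x5)) -> x3) -> x4)   [eliminate ->]
≡ ~x3 | ~((x4 -> (~x3 | ~x5)) -> x3) | x4   [eliminate ->]
≡ ~x3 | ~(~(x4 -> (~x3 | ~x5)) | x3) | x4   [eliminate ->]
≡ ~x3 | ~(~(~x4 | ~x3 | ~x5) | x3) | x4   [eliminate ->]
≡ ~x3 | (~~(~x4 | ~x3 | ~x5) & ~x3) | x4   [De Morgan]
≡ ~x3 | ((~x4 | ~x3 | ~x5) & ~x3) | x4   [double negation]
≡ (~x3 | ~x4 | ~x3 | ~x5 | x4) & (~x3 | ~x3 | x4)   [distribute | over &]
≡ ~x3 | x4   [simplify]

~x3 | x4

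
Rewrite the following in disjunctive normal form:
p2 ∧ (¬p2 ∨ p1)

p2 ∧ (¬p2 ∨ p1)
≡ (p2 ∧ ¬p2) ∨ (p2 ∧ p1)   [distribute ∧ over ∨]
≡ p2 ∧ p1   [simplify]

p2 ∧ p1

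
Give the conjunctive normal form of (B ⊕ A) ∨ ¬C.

(B ⊕ A) ∨ ¬C
≡ ((B ∨ A) ∧ ¬(B ∧ A)) ∨ ¬C   [expand ⊕]
≡ ((B ∨ A) ∧ (¬B ∨ ¬A)) ∨ ¬C   [De Morgan]
≡ (B ∨ A ∨ ¬C) ∧ (¬B ∨ ¬A ∨ ¬C)   [distribute ∨ over ∧]

(B ∨ A ∨ ¬C) ∧ (¬B ∨ ¬A ∨ ¬C)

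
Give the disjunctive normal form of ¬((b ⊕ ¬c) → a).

(b ∧ c ∧ ¬a) ∨ (¬b ∧ ¬c ∧ ¬a)

¬((b ⊕ ¬c) → a)
⇔ ¬(¬(b ⊕ ¬c) ∨ a)   [eliminate →]
⇔ ¬(¬((b ∧ ¬¬c) ∨ (¬b ∧ ¬c)) ∨ a)   [expand ⊕]
⇔ ¬¬((b ∧ ¬¬c) ∨ (¬b ∧ ¬c)) ∧ ¬a   [De Morgan]
⇔ ((b ∧ ¬¬c) ∨ (¬b ∧ ¬c)) ∧ ¬a   [double negation]
⇔ ((b ∧ c) ∨ (¬b ∧ ¬c)) ∧ ¬a   [double negation]
⇔ (b ∧ c ∧ ¬a) ∨ (¬b ∧ ¬c ∧ ¬a)   [distribute ∧ over ∨]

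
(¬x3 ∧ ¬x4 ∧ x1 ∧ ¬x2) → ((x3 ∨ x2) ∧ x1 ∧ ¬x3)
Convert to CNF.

x3 ∨ x4 ∨ ¬x1 ∨ x2

(¬x3 ∧ ¬x4 ∧ x1 ∧ ¬x2) → ((x3 ∨ x2) ∧ x1 ∧ ¬x3)
≡ ¬(¬x3 ∧ ¬x4 ∧ x1 ∧ ¬x2) ∨ ((x3 ∨ x2) ∧ x1 ∧ ¬x3)   — eliminate →
≡ ¬¬x3 ∨ ¬¬x4 ∨ ¬x1 ∨ ¬¬x2 ∨ ((x3 ∨ x2) ∧ x1 ∧ ¬x3)   — De Morgan
≡ x3 ∨ ¬¬x4 ∨ ¬x1 ∨ ¬¬x2 ∨ ((x3 ∨ x2) ∧ x1 ∧ ¬x3)   — double negation
≡ x3 ∨ x4 ∨ ¬x1 ∨ ¬¬x2 ∨ ((x3 ∨ x2) ∧ x1 ∧ ¬x3)   — double negation
≡ x3 ∨ x4 ∨ ¬x1 ∨ x2 ∨ ((x3 ∨ x2) ∧ x1 ∧ ¬x3)   — double negation
≡ (x3 ∨ x4 ∨ ¬x1 ∨ x2 ∨ x3 ∨ x2) ∧ (x3 ∨ x4 ∨ ¬x1 ∨ x2 ∨ x1) ∧ (x3 ∨ x4 ∨ ¬x1 ∨ x2 ∨ ¬x3)   — distribute ∨ over ∧
≡ x3 ∨ x4 ∨ ¬x1 ∨ x2   — simplify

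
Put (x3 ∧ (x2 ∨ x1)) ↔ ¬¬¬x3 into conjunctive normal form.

(¬x3 ∨ ¬x2) ∧ (¬x3 ∨ ¬x1) ∧ x3

(x3 ∧ (x2 ∨ x1)) ↔ ¬¬¬x3
⇔ ((x3 ∧ (x2 ∨ x1)) → ¬¬¬x3) ∧ (¬¬¬x3 → (x3 ∧ (x2 ∨ x1)))   [eliminate ↔]
⇔ (¬(x3 ∧ (x2 ∨ x1)) ∨ ¬¬¬x3) ∧ (¬¬¬x3 → (x3 ∧ (x2 ∨ x1)))   [eliminate →]
⇔ (¬(x3 ∧ (x2 ∨ x1)) ∨ ¬¬¬x3) ∧ (¬¬¬¬x3 ∨ (x3 ∧ (x2 ∨ x1)))   [eliminate →]
⇔ (¬x3 ∨ ¬(x2 ∨ x1) ∨ ¬¬¬x3) ∧ (¬¬¬¬x3 ∨ (x3 ∧ (x2 ∨ x1)))   [De Morgan]
⇔ (¬x3 ∨ (¬x2 ∧ ¬x1) ∨ ¬¬¬x3) ∧ (¬¬¬¬x3 ∨ (x3 ∧ (x2 ∨ x1)))   [De Morgan]
⇔ (¬x3 ∨ (¬x2 ∧ ¬x1) ∨ ¬x3) ∧ (¬¬¬¬x3 ∨ (x3 ∧ (x2 ∨ x1)))   [double negation]
⇔ (¬x3 ∨ (¬x2 ∧ ¬x1) ∨ ¬x3) ∧ (¬¬x3 ∨ (x3 ∧ (x2 ∨ x1)))   [double negation]
⇔ (¬x3 ∨ (¬x2 ∧ ¬x1) ∨ ¬x3) ∧ (x3 ∨ (x3 ∧ (x2 ∨ x1)))   [double negation]
⇔ (¬x3 ∨ ¬x2 ∨ ¬x3) ∧ (¬x3 ∨ ¬x1 ∨ ¬x3) ∧ (x3 ∨ x3) ∧ (x3 ∨ x2 ∨ x1)   [distribute ∨ over ∧]
⇔ (¬x3 ∨ ¬x2) ∧ (¬x3 ∨ ¬x1) ∧ x3   [simplify]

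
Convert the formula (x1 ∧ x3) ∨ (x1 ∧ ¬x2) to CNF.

x1 ∧ (x3 ∨ ¬x2)

(x1 ∧ x3) ∨ (x1 ∧ ¬x2)
⇔ (x1 ∨ x1) ∧ (x1 ∨ ¬x2) ∧ (x3 ∨ x1) ∧ (x3 ∨ ¬x2)   (distribute ∨ over ∧)
⇔ x1 ∧ (x3 ∨ ¬x2)   (simplify)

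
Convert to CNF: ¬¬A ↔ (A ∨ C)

¬¬A ↔ (A ∨ C)
⇔ (¬¬A → (A ∨ C)) ∧ ((A ∨ C) → ¬¬A)   — eliminate ↔
⇔ (¬¬¬A ∨ A ∨ C) ∧ ((A ∨ C) → ¬¬A)   — eliminate →
⇔ (¬¬¬A ∨ A ∨ C) ∧ (¬(A ∨ C) ∨ ¬¬A)   — eliminate →
⇔ (¬A ∨ A ∨ C) ∧ (¬(A ∨ C) ∨ ¬¬A)   — double negation
⇔ (¬A ∨ A ∨ C) ∧ ((¬A ∧ ¬C) ∨ ¬¬A)   — De Morgan
⇔ (¬A ∨ A ∨ C) ∧ ((¬A ∧ ¬C) ∨ A)   — double negation
⇔ (¬A ∨ A ∨ C) ∧ (¬A ∨ A) ∧ (¬C ∨ A)   — distribute ∨ over ∧
⇔ ¬C ∨ A   — simplify

¬C ∨ A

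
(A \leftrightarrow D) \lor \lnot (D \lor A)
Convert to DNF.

(A \leftrightarrow D) \lor \lnot (D \lor A)
= ((A \to D) \land (D \to A)) \lor \lnot (D \lor A)   — eliminate \leftrightarrow
= ((\lnot A \lor D) \land (D \to A)) \lor \lnot (D \lor A)   — eliminate \to
= ((\lnot A \lor D) \land (\lnot D \lor A)) \lor \lnot (D \lor A)   — eliminate \to
= ((\lnot A \lor D) \land (\lnot D \lor A)) \lor (\lnot D \land \lnot A)   — De Morgan
= (\lnot A \land \lnot D) \lor (\lnot A \land A) \lor (D \land \lnot D) \lor (D \land A) \lor (\lnot D \land \lnot A)   — distribute \land over \lor
= (\lnot A \land \lnot D) \lor (D \land A)   — simplify

(\lnot A \land \lnot D) \lor (D \land A)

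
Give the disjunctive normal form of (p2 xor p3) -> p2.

(p2 xor p3) -> p2
≡ ~(p2 xor p3) | p2   [eliminate ->]
≡ ~((p2 & ~p3) | (~p2 & p3)) | p2   [expand xor]
≡ (~(p2 & ~p3) & ~(~p2 & p3)) | p2   [De Morgan]
≡ ((~p2 | ~~p3) & ~(~p2 & p3)) | p2   [De Morgan]
≡ ((~p2 | p3) & ~(~p2 & p3)) | p2   [double negation]
≡ ((~p2 | p3) & (~~p2 | ~p3)) | p2   [De Morgan]
≡ ((~p2 | p3) & (p2 | ~p3)) | p2   [double negation]
≡ (~p2 & p2) | (~p2 & ~p3) | (p3 & p2) | (p3 & ~p3) | p2   [distribute & over |]
≡ (~p2 & ~p3) | p2   [simplify]

(~p2 & ~p3) | p2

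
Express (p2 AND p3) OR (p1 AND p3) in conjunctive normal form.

(p2 AND p3) OR (p1 AND p3)
= (p2 OR p1) AND (p2 OR p3) AND (p3 OR p1) AND (p3 OR p3)   (distribute OR over AND)
= (p2 OR p1) AND p3   (simplify)

(p2 OR p1) AND p3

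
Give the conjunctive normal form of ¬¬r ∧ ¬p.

¬¬r ∧ ¬p
≡ r ∧ ¬p

r ∧ ¬p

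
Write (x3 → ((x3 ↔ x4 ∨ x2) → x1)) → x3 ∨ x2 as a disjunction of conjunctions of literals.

(x3 → ((x3 ↔ x4 ∨ x2) → x1)) → x3 ∨ x2
⇔ ¬(x3 → ((x3 ↔ x4 ∨ x2) → x1)) ∨ x3 ∨ x2   [eliminate →]
⇔ ¬(¬x3 ∨ ((x3 ↔ x4 ∨ x2) → x1)) ∨ x3 ∨ x2   [eliminate →]
⇔ ¬(¬x3 ∨ ¬(x3 ↔ x4 ∨ x2) ∨ x1) ∨ x3 ∨ x2   [eliminate →]
⇔ ¬(¬x3 ∨ ¬((x3 → x4 ∨ x2) ∧ (x4 ∨ x2 → x3)) ∨ x1) ∨ x3 ∨ x2   [eliminate ↔]
⇔ ¬(¬x3 ∨ ¬((¬x3 ∨ x4 ∨ x2) ∧ (x4 ∨ x2 → x3)) ∨ x1) ∨ x3 ∨ x2   [eliminate →]
⇔ ¬(¬x3 ∨ ¬((¬x3 ∨ x4 ∨ x2) ∧ (¬(x4 ∨ x2) ∨ x3)) ∨ x1) ∨ x3 ∨ x2   [eliminate →]
⇔ ¬¬x3 ∧ ¬¬((¬x3 ∨ x4 ∨ x2) ∧ (¬(x4 ∨ x2) ∨ x3)) ∧ ¬x1 ∨ x3 ∨ x2   [De Morgan]
⇔ x3 ∧ ¬¬((¬x3 ∨ x4 ∨ x2) ∧ (¬(x4 ∨ x2) ∨ x3)) ∧ ¬x1 ∨ x3 ∨ x2   [double negation]
⇔ x3 ∧ (¬x3 ∨ x4 ∨ x2) ∧ (¬(x4 ∨ x2) ∨ x3) ∧ ¬x1 ∨ x3 ∨ x2   [double negation]
⇔ x3 ∧ (¬x3 ∨ x4 ∨ x2) ∧ (¬x4 ∧ ¬x2 ∨ x3) ∧ ¬x1 ∨ x3 ∨ x2   [De Morgan]
⇔ x3 ∧ ¬x3 ∧ ¬x4 ∧ ¬x2 ∧ ¬x1 ∨ x3 ∧ ¬x3 ∧ x3 ∧ ¬x1 ∨ x3 ∧ x4 ∧ ¬x4 ∧ ¬x2 ∧ ¬x1 ∨ x3 ∧ x4 ∧ x3 ∧ ¬x1 ∨ x3 ∧ x2 ∧ ¬x4 ∧ ¬x2 ∧ ¬x1 ∨ x3 ∧ x2 ∧ x3 ∧ ¬x1 ∨ x3 ∨ x2   [distribute ∧ over ∨]
⇔ x3 ∨ x2   [simplify]

x3 ∨ x2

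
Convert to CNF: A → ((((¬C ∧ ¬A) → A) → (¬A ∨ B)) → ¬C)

¬A ∨ ¬B ∨ ¬C

A → ((((¬C ∧ ¬A) → A) → (¬A ∨ B)) → ¬C)
≡ ¬A ∨ ((((¬C ∧ ¬A) → A) → (¬A ∨ B)) → ¬C)   — eliminate →
≡ ¬A ∨ ¬(((¬C ∧ ¬A) → A) → (¬A ∨ B)) ∨ ¬C   — eliminate →
≡ ¬A ∨ ¬(¬((¬C ∧ ¬A) → A) ∨ ¬A ∨ B) ∨ ¬C   — eliminate →
≡ ¬A ∨ ¬(¬(¬(¬C ∧ ¬A) ∨ A) ∨ ¬A ∨ B) ∨ ¬C   — eliminate →
≡ ¬A ∨ (¬¬(¬(¬C ∧ ¬A) ∨ A) ∧ ¬¬A ∧ ¬B) ∨ ¬C   — De Morgan
≡ ¬A ∨ ((¬(¬C ∧ ¬A) ∨ A) ∧ ¬¬A ∧ ¬B) ∨ ¬C   — double negation
≡ ¬A ∨ ((¬¬C ∨ ¬¬A ∨ A) ∧ ¬¬A ∧ ¬B) ∨ ¬C   — De Morgan
≡ ¬A ∨ ((C ∨ ¬¬A ∨ A) ∧ ¬¬A ∧ ¬B) ∨ ¬C   — double negation
≡ ¬A ∨ ((C ∨ A ∨ A) ∧ ¬¬A ∧ ¬B) ∨ ¬C   — double negation
≡ ¬A ∨ ((C ∨ A ∨ A) ∧ A ∧ ¬B) ∨ ¬C   — double negation
≡ (¬A ∨ C ∨ A ∨ A ∨ ¬C) ∧ (¬A ∨ A ∨ ¬C) ∧ (¬A ∨ ¬B ∨ ¬C)   — distribute ∨ over ∧
≡ ¬A ∨ ¬B ∨ ¬C   — simplify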